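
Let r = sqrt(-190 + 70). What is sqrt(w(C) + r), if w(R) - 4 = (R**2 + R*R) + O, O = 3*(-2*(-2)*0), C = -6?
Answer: sqrt(76 + 2*I*sqrt(30)) ≈ 8.7403 + 0.62666*I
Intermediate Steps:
O = 0 (O = 3*(4*0) = 3*0 = 0)
w(R) = 4 + 2*R**2 (w(R) = 4 + ((R**2 + R*R) + 0) = 4 + ((R**2 + R**2) + 0) = 4 + (2*R**2 + 0) = 4 + 2*R**2)
r = 2*I*sqrt(30) (r = sqrt(-120) = 2*I*sqrt(30) ≈ 10.954*I)
sqrt(w(C) + r) = sqrt((4 + 2*(-6)**2) + 2*I*sqrt(30)) = sqrt((4 + 2*36) + 2*I*sqrt(30)) = sqrt((4 + 72) + 2*I*sqrt(30)) = sqrt(76 + 2*I*sqrt(30))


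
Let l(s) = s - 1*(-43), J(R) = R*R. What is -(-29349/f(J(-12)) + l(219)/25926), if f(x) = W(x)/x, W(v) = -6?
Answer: -9130826219/12963 ≈ -7.0438e+5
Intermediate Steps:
J(R) = R²
l(s) = 43 + s (l(s) = s + 43 = 43 + s)
f(x) = -6/x
-(-29349/f(J(-12)) + l(219)/25926) = -(-29349/((-6/((-12)²))) + (43 + 219)/25926) = -(-29349/((-6/144)) + 262*(1/25926)) = -(-29349/((-6*1/144)) + 131/12963) = -(-29349/(-1/24) + 131/12963) = -(-29349*(-24) + 131/12963) = -(704376 + 131/12963) = -1*9130826219/12963 = -9130826219/12963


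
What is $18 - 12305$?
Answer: $-12287$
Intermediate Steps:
$18 - 12305 = -12287$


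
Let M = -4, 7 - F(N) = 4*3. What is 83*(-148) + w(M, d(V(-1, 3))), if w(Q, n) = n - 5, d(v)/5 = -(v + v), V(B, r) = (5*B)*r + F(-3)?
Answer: -12089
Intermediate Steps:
F(N) = -5 (F(N) = 7 - 4*3 = 7 - 1*12 = 7 - 12 = -5)
V(B, r) = -5 + 5*B*r (V(B, r) = (5*B)*r - 5 = 5*B*r - 5 = -5 + 5*B*r)
d(v) = -10*v (d(v) = 5*(-(v + v)) = 5*(-2*v) = -10*v)
w(Q, n) = -5 + n
83*(-148) + w(M, d(V(-1, 3))) = 83*(-148) + (-5 - 10*(-5 + 5*(-1)*3)) = -12284 + (-5 - 10*(-5 - 15)) = -12284 + (-5 - 10*(-20)) = -12284 + (-5 + 200) = -12284 + 195 = -12089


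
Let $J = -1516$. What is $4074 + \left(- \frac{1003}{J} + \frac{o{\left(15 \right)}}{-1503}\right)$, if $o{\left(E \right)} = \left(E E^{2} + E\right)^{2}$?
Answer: $- \frac{904190171}{253172} \approx -3571.4$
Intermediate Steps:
$o{\left(E \right)} = \left(E + E^{3}\right)^{2}$ ($o{\left(E \right)} = \left(E^{3} + E\right)^{2} = \left(E + E^{3}\right)^{2}$)
$4074 + \left(- \frac{1003}{J} + \frac{o{\left(15 \right)}}{-1503}\right) = 4074 + \left(- \frac{1003}{-1516} + \frac{15^{2} \left(1 + 15^{2}\right)^{2}}{-1503}\right) = 4074 + \left(\left(-1003\right) \left(- \frac{1}{1516}\right) + 225 \left(1 + 225\right)^{2} \left(- \frac{1}{1503}\right)\right) = 4074 + \left(\frac{1003}{1516} + 225 \cdot 226^{2} \left(- \frac{1}{1503}\right)\right) = 4074 + \left(\frac{1003}{1516} + 225 \cdot 51076 \left(- \frac{1}{1503}\right)\right) = 4074 + \left(\frac{1003}{1516} + 11492100 \left(- \frac{1}{1503}\right)\right) = 4074 + \left(\frac{1003}{1516} - \frac{1276900}{167}\right) = 4074 - \frac{1935612899}{253172} = - \frac{904190171}{253172}$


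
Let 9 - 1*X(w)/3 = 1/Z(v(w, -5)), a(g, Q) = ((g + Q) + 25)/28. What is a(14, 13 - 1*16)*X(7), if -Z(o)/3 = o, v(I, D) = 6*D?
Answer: 2427/70 ≈ 34.671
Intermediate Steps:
Z(o) = -3*o
a(g, Q) = 25/28 + Q/28 + g/28 (a(g, Q) = ((Q + g) + 25)*(1/28) = (25 + Q + g)*(1/28) = 25/28 + Q/28 + g/28)
X(w) = 809/30 (X(w) = 27 - 3/((-18*(-5))) = 27 - 3/((-3*(-30))) = 27 - 3/90 = 27 - 3*1/90 = 27 - 1/30 = 809/30)
a(14, 13 - 1*16)*X(7) = (25/28 + (13 - 1*16)/28 + (1/28)*14)*(809/30) = (25/28 + (13 - 16)/28 + 1/2)*(809/30) = (25/28 + (1/28)*(-3) + 1/2)*(809/30) = (25/28 - 3/28 + 1/2)*(809/30) = (9/7)*(809/30) = 2427/70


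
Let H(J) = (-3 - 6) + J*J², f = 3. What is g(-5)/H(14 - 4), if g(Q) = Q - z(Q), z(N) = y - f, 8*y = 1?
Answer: -17/7928 ≈ -0.0021443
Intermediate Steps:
y = ⅛ (y = (⅛)*1 = ⅛ ≈ 0.12500)
z(N) = -23/8 (z(N) = ⅛ - 1*3 = ⅛ - 3 = -23/8)
g(Q) = 23/8 + Q (g(Q) = Q - 1*(-23/8) = Q + 23/8 = 23/8 + Q)
H(J) = -9 + J³
g(-5)/H(14 - 4) = (23/8 - 5)/(-9 + (14 - 4)³) = -17/(8*(-9 + 10³)) = -17/(8*(-9 + 1000)) = -17/8/991 = -17/8*1/991 = -17/7928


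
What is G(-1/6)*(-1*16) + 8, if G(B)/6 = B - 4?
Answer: 408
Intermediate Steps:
G(B) = -24 + 6*B (G(B) = 6*(B - 4) = 6*(-4 + B) = -24 + 6*B)
G(-1/6)*(-1*16) + 8 = (-24 + 6*(-1/6))*(-1*16) + 8 = (-24 + 6*(-1*⅙))*(-16) + 8 = (-24 + 6*(-⅙))*(-16) + 8 = (-24 - 1)*(-16) + 8 = -25*(-16) + 8 = 400 + 8 = 408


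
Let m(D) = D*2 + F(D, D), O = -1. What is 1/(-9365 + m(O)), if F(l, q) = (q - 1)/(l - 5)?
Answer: -3/28100 ≈ -0.00010676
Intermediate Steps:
F(l, q) = (-1 + q)/(-5 + l)
m(D) = 2*D + (-1 + D)/(-5 + D) (m(D) = D*2 + (-1 + D)/(-5 + D) = 2*D + (-1 + D)/(-5 + D))
1/(-9365 + m(O)) = 1/(-9365 + (-1 - 1 + 2*(-1)*(-5 - 1))/(-5 - 1)) = 1/(-9365 + (-1 - 1 + 2*(-1)*(-6))/(-6)) = 1/(-9365 - (-1 - 1 + 12)/6) = 1/(-9365 - ⅙*10) = 1/(-9365 - 5/3) = 1/(-28100/3) = -3/28100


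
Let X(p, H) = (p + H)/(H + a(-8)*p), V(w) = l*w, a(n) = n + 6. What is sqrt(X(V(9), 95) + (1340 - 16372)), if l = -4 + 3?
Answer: I*sqrt(191933890)/113 ≈ 122.6*I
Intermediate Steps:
l = -1
a(n) = 6 + n
V(w) = -w
X(p, H) = (H + p)/(H - 2*p) (X(p, H) = (p + H)/(H + (6 - 8)*p) = (H + p)/(H - 2*p))
sqrt(X(V(9), 95) + (1340 - 16372)) = sqrt((95 - 1*9)/(95 - (-2)*9) + (1340 - 16372)) = sqrt((95 - 9)/(95 - 2*(-9)) - 15032) = sqrt(86/(95 + 18) - 15032) = sqrt(86/113 - 15032) = sqrt(-1698530/113) = I*sqrt(191933890)/113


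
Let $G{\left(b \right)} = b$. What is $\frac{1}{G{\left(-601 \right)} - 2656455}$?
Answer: $- \frac{1}{2657056} \approx -3.7636 \cdot 10^{-7}$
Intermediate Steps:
$\frac{1}{G{\left(-601 \right)} - 2656455} = \frac{1}{-601 - 2656455} = \frac{1}{-2657056} = - \frac{1}{2657056}$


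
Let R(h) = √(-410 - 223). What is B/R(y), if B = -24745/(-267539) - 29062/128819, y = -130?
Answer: 1529197421*I*√633/7271926459051 ≈ 0.0052907*I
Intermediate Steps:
R(h) = I*√633 (R(h) = √(-633) = I*√633)
B = -4587592263/34464106441 (B = -24745*(-1/267539) - 29062*1/128819 = 24745/267539 - 29062/128819 = -4587592263/34464106441 ≈ -0.13311)
B/R(y) = -4587592263*(-I*√633/633)/34464106441 = -(-1529197421)*I*√633/7271926459051 = 1529197421*I*√633/7271926459051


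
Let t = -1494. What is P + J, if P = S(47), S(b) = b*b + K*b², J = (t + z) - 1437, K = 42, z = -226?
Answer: 91830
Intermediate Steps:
J = -3157 (J = (-1494 - 226) - 1437 = -1720 - 1437 = -3157)
S(b) = 43*b² (S(b) = b*b + 42*b² = b² + 42*b² = 43*b²)
P = 94987 (P = 43*47² = 43*2209 = 94987)
P + J = 94987 - 3157 = 91830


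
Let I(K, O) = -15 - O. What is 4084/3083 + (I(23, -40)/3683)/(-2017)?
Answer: 30338370249/22902407713 ≈ 1.3247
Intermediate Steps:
4084/3083 + (I(23, -40)/3683)/(-2017) = 4084/3083 + ((-15 - 1*(-40))/3683)/(-2017) = 4084*(1/3083) + ((-15 + 40)*(1/3683))*(-1/2017) = 4084/3083 + (25*(1/3683))*(-1/2017) = 4084/3083 + (25/3683)*(-1/2017) = 4084/3083 - 25/7428611 = 30338370249/22902407713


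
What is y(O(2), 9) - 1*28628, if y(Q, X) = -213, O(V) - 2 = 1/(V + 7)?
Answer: -28841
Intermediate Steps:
O(V) = 2 + 1/(7 + V) (O(V) = 2 + 1/(V + 7) = 2 + 1/(7 + V))
y(O(2), 9) - 1*28628 = -213 - 1*28628 = -213 - 28628 = -28841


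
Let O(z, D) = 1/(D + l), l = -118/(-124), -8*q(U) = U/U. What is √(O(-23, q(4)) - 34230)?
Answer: I*√1438464910/205 ≈ 185.01*I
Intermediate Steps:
q(U) = -⅛ (q(U) = -U/(8*U) = -⅛*1 = -⅛)
l = 59/62 (l = -118*(-1/124) = 59/62 ≈ 0.95161)
O(z, D) = 1/(59/62 + D) (O(z, D) = 1/(D + 59/62) = 1/(59/62 + D))
√(O(-23, q(4)) - 34230) = √(62/(59 + 62*(-⅛)) - 34230) = √(62/(59 - 31/4) - 34230) = √(62/(205/4) - 34230) = √(62*(4/205) - 34230) = √(248/205 - 34230) = √(-7016902/205) = I*√1438464910/205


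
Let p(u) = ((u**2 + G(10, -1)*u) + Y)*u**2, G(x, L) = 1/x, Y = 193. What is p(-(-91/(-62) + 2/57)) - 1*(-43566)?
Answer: 2145035699664275078/48743442997605 ≈ 44007.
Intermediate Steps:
p(u) = u**2*(193 + u**2 + u/10) (p(u) = ((u**2 + u/10) + 193)*u**2 = (193 + u**2 + u/10)*u**2 = u**2*(193 + u**2 + u/10))
p(-(-91/(-62) + 2/57)) - 1*(-43566) = (-(-91/(-62) + 2/57))**2*(193 + (-(-91/(-62) + 2/57))**2 + (-(-91/(-62) + 2/57))/10) - 1*(-43566) = (-(-91*(-1/62) + 2*(1/57)))**2*(193 + (-(-91*(-1/62) + 2*(1/57)))**2 + (-(-91*(-1/62) + 2*(1/57)))/10) + 43566 = (-(91/62 + 2/57))**2*(193 + (-(91/62 + 2/57))**2 + (-(91/62 + 2/57))/10) + 43566 = (-1*5311/3534)**2*(193 + (-1*5311/3534)**2 + (-1*5311/3534)/10) + 43566 = (-5311/3534)**2*(193 + (-5311/3534)**2 + (1/10)*(-5311/3534)) + 43566 = 28206721*(193 + 28206721/12489156 - 5311/35340)/12489156 + 43566 = (28206721/12489156)*(3045921152/15611445) + 43566 = 21478862030615648/48743442997605 + 43566 = 2145035699664275078/48743442997605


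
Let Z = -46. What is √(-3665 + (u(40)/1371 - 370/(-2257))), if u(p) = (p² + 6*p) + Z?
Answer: 3*I*√316336292521/27877 ≈ 60.527*I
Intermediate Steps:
u(p) = -46 + p² + 6*p (u(p) = (p² + 6*p) - 46 = -46 + p² + 6*p)
√(-3665 + (u(40)/1371 - 370/(-2257))) = √(-3665 + ((-46 + 40² + 6*40)/1371 - 370/(-2257))) = √(-3665 + ((-46 + 1600 + 240)*(1/1371) - 370*(-1/2257))) = √(-3665 + (1794*(1/1371) + 10/61)) = √(-3665 + (598/457 + 10/61)) = √(-3665 + 41048/27877) = √(-102128157/27877) = 3*I*√316336292521/27877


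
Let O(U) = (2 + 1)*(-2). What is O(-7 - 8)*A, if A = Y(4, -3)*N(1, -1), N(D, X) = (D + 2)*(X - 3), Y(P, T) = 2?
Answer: 144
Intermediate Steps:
N(D, X) = (-3 + X)*(2 + D) (N(D, X) = (2 + D)*(-3 + X) = (-3 + X)*(2 + D))
A = -24 (A = 2*(-6 - 3*1 + 2*(-1) + 1*(-1)) = 2*(-6 - 3 - 2 - 1) = 2*(-12) = -24)
O(U) = -6 (O(U) = 3*(-2) = -6)
O(-7 - 8)*A = -6*(-24) = 144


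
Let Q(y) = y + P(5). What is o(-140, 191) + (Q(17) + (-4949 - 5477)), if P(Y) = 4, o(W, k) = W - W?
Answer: -10405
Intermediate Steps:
o(W, k) = 0
Q(y) = 4 + y (Q(y) = y + 4 = 4 + y)
o(-140, 191) + (Q(17) + (-4949 - 5477)) = 0 + ((4 + 17) + (-4949 - 5477)) = 0 + (21 - 10426) = 0 - 10405 = -10405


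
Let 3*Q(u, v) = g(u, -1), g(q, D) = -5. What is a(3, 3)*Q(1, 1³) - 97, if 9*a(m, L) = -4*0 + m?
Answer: -878/9 ≈ -97.556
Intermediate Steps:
Q(u, v) = -5/3 (Q(u, v) = (⅓)*(-5) = -5/3)
a(m, L) = m/9 (a(m, L) = (-4*0 + m)/9 = (0 + m)/9 = m/9)
a(3, 3)*Q(1, 1³) - 97 = ((⅑)*3)*(-5/3) - 97 = (⅓)*(-5/3) - 97 = -5/9 - 97 = -878/9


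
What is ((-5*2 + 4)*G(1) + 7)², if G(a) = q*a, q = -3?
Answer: 625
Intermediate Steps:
G(a) = -3*a
((-5*2 + 4)*G(1) + 7)² = ((-5*2 + 4)*(-3*1) + 7)² = ((-10 + 4)*(-3) + 7)² = (-6*(-3) + 7)² = (18 + 7)² = 25² = 625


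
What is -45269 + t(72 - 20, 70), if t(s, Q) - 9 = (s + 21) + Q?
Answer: -45117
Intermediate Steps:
t(s, Q) = 30 + Q + s (t(s, Q) = 9 + ((s + 21) + Q) = 9 + ((21 + s) + Q) = 9 + (21 + Q + s) = 30 + Q + s)
-45269 + t(72 - 20, 70) = -45269 + (30 + 70 + (72 - 20)) = -45269 + (30 + 70 + 52) = -45269 + 152 = -45117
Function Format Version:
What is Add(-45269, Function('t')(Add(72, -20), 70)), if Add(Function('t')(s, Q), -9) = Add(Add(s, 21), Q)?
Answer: -45117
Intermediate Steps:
Function('t')(s, Q) = Add(30, Q, s) (Function('t')(s, Q) = Add(9, Add(Add(s, 21), Q)) = Add(9, Add(Add(21, s), Q)) = Add(9, Add(21, Q, s)) = Add(30, Q, s))
Add(-45269, Function('t')(Add(72, -20), 70)) = Add(-45269, Add(30, 70, Add(72, -20))) = Add(-45269, Add(30, 70, 52)) = Add(-45269, 152) = -45117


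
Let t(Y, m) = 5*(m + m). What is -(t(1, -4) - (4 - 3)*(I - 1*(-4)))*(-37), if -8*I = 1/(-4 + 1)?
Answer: -39109/24 ≈ -1629.5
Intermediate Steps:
I = 1/24 (I = -1/(8*(-4 + 1)) = -1/8/(-3) = -1/8*(-1/3) = 1/24 ≈ 0.041667)
t(Y, m) = 10*m (t(Y, m) = 5*(2*m) = 10*m)
-(t(1, -4) - (4 - 3)*(I - 1*(-4)))*(-37) = -(10*(-4) - (4 - 3)*(1/24 - 1*(-4)))*(-37) = -(-40 - (1/24 + 4))*(-37) = -(-40 - 97/24)*(-37) = -1*(-1057/24)*(-37) = (1057/24)*(-37) = -39109/24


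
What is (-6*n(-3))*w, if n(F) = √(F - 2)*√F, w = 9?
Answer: 54*√15 ≈ 209.14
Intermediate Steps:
n(F) = √F*√(-2 + F) (n(F) = √(-2 + F)*√F = √F*√(-2 + F))
(-6*n(-3))*w = -6*√(-3)*√(-2 - 3)*9 = -6*I*√3*√(-5)*9 = -6*I*√3*I*√5*9 = -(-6)*√15*9 = (6*√15)*9 = 54*√15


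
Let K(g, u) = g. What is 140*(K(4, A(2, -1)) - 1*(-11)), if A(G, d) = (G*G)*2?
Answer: 2100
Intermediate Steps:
A(G, d) = 2*G² (A(G, d) = G²*2 = 2*G²)
140*(K(4, A(2, -1)) - 1*(-11)) = 140*(4 - 1*(-11)) = 140*(4 + 11) = 140*15 = 2100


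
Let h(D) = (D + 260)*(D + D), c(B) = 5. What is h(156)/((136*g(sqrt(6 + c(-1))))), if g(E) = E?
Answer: 16224*sqrt(11)/187 ≈ 287.75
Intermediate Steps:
h(D) = 2*D*(260 + D) (h(D) = (260 + D)*(2*D) = 2*D*(260 + D))
h(156)/((136*g(sqrt(6 + c(-1))))) = (2*156*(260 + 156))/((136*sqrt(6 + 5))) = (2*156*416)/((136*sqrt(11))) = 129792*(sqrt(11)/1496) = 16224*sqrt(11)/187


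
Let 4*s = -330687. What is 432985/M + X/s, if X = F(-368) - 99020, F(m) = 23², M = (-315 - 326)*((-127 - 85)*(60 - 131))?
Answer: 3657912957353/3190577964084 ≈ 1.1465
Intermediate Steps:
s = -330687/4 (s = (¼)*(-330687) = -330687/4 ≈ -82672.)
M = -9648332 (M = -(-135892)*(-71) = -641*15052 = -9648332)
F(m) = 529
X = -98491 (X = 529 - 99020 = -98491)
432985/M + X/s = 432985/(-9648332) - 98491/(-330687/4) = 432985*(-1/9648332) - 98491*(-4/330687) = -432985/9648332 + 393964/330687 = 3657912957353/3190577964084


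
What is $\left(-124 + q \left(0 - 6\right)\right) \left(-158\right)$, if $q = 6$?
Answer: $25280$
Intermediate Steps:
$\left(-124 + q \left(0 - 6\right)\right) \left(-158\right) = \left(-124 + 6 \left(0 - 6\right)\right) \left(-158\right) = \left(-124 + 6 \left(-6\right)\right) \left(-158\right) = \left(-124 - 36\right) \left(-158\right) = \left(-160\right) \left(-158\right) = 25280$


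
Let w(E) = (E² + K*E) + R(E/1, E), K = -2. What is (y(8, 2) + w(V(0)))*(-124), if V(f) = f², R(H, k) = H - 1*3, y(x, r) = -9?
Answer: 1488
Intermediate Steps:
R(H, k) = -3 + H (R(H, k) = H - 3 = -3 + H)
w(E) = -3 + E² - E (w(E) = (E² - 2*E) + (-3 + E/1) = (E² - 2*E) + (-3 + E*1) = (E² - 2*E) + (-3 + E) = -3 + E² - E)
(y(8, 2) + w(V(0)))*(-124) = (-9 + (-3 + (0²)² - 1*0²))*(-124) = (-9 + (-3 + 0² - 1*0))*(-124) = (-9 + (-3 + 0 + 0))*(-124) = (-9 - 3)*(-124) = -12*(-124) = 1488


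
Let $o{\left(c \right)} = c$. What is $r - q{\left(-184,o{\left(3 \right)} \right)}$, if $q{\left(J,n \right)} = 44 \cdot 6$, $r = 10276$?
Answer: $10012$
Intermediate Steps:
$q{\left(J,n \right)} = 264$
$r - q{\left(-184,o{\left(3 \right)} \right)} = 10276 - 264 = 10012$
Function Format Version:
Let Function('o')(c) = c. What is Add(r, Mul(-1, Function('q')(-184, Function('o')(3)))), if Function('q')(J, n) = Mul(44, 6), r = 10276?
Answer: 10012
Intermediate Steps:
Function('q')(J, n) = 264
Add(r, Mul(-1, Function('q')(-184, Function('o')(3)))) = Add(10276, Mul(-1, 264)) = Add(10276, -264) = 10012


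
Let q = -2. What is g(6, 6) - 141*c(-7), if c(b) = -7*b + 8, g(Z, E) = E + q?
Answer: -8033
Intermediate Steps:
g(Z, E) = -2 + E (g(Z, E) = E - 2 = -2 + E)
c(b) = 8 - 7*b
g(6, 6) - 141*c(-7) = (-2 + 6) - 141*(8 - 7*(-7)) = 4 - 141*(8 + 49) = 4 - 141*57 = 4 - 8037 = -8033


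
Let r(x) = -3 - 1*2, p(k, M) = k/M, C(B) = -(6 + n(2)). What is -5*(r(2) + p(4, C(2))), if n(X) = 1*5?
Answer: 295/11 ≈ 26.818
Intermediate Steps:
n(X) = 5
C(B) = -11 (C(B) = -(6 + 5) = -1*11 = -11)
r(x) = -5 (r(x) = -3 - 2 = -5)
-5*(r(2) + p(4, C(2))) = -5*(-5 + 4/(-11)) = -5*(-5 + 4*(-1/11)) = -5*(-5 - 4/11) = -5*(-59/11) = 295/11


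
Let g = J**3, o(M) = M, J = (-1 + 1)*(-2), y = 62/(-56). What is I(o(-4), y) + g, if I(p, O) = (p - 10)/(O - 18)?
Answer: 392/535 ≈ 0.73271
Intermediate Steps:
y = -31/28 (y = 62*(-1/56) = -31/28 ≈ -1.1071)
J = 0 (J = 0*(-2) = 0)
I(p, O) = (-10 + p)/(-18 + O)
g = 0 (g = 0**3 = 0)
I(o(-4), y) + g = (-10 - 4)/(-18 - 31/28) + 0 = -14/(-535/28) + 0 = -28/535*(-14) + 0 = 392/535 + 0 = 392/535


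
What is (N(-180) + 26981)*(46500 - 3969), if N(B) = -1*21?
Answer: 1146635760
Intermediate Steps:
N(B) = -21
(N(-180) + 26981)*(46500 - 3969) = (-21 + 26981)*(46500 - 3969) = 26960*42531 = 1146635760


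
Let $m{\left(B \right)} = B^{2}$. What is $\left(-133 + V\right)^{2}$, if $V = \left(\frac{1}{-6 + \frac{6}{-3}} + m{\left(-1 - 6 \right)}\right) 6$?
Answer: $\frac{410881}{16} \approx 25680.0$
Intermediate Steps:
$V = \frac{1173}{4}$ ($V = \left(\frac{1}{-6 + \frac{6}{-3}} + \left(-1 - 6\right)^{2}\right) 6 = \left(\frac{1}{-6 + 6 \left(- \frac{1}{3}\right)} + \left(-1 - 6\right)^{2}\right) 6 = \left(\frac{1}{-6 - 2} + \left(-7\right)^{2}\right) 6 = \left(\frac{1}{-8} + 49\right) 6 = \left(- \frac{1}{8} + 49\right) 6 = \frac{391}{8} \cdot 6 = \frac{1173}{4} \approx 293.25$)
$\left(-133 + V\right)^{2} = \left(-133 + \frac{1173}{4}\right)^{2} = \left(\frac{641}{4}\right)^{2} = \frac{410881}{16}$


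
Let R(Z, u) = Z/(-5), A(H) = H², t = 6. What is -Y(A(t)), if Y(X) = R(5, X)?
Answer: 1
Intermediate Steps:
R(Z, u) = -Z/5 (R(Z, u) = Z*(-⅕) = -Z/5)
Y(X) = -1 (Y(X) = -⅕*5 = -1)
-Y(A(t)) = -1*(-1) = 1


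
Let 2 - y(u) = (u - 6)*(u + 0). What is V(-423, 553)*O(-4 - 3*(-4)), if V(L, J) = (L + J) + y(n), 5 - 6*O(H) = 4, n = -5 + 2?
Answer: 35/2 ≈ 17.500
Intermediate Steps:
n = -3
O(H) = ⅙ (O(H) = ⅚ - ⅙*4 = ⅚ - ⅔ = ⅙)
y(u) = 2 - u*(-6 + u) (y(u) = 2 - (u - 6)*(u + 0) = 2 - (-6 + u)*u = 2 - u*(-6 + u))
V(L, J) = -25 + J + L (V(L, J) = (L + J) + (2 - 1*(-3)² + 6*(-3)) = (J + L) + (2 - 1*9 - 18) = (J + L) + (2 - 9 - 18) = (J + L) - 25 = -25 + J + L)
V(-423, 553)*O(-4 - 3*(-4)) = (-25 + 553 - 423)*(⅙) = 105*(⅙) = 35/2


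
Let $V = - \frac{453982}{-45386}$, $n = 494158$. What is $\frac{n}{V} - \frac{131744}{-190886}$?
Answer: $\frac{1070305834160994}{21664702013} \approx 49403.0$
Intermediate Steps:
$V = \frac{226991}{22693}$ ($V = \left(-453982\right) \left(- \frac{1}{45386}\right) = \frac{226991}{22693} \approx 10.003$)
$\frac{n}{V} - \frac{131744}{-190886} = \frac{494158}{\frac{226991}{22693}} - \frac{131744}{-190886} = 494158 \cdot \frac{22693}{226991} - - \frac{65872}{95443} = \frac{11213927494}{226991} + \frac{65872}{95443} = \frac{1070305834160994}{21664702013}$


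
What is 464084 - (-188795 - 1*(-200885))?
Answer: 451994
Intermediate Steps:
464084 - (-188795 - 1*(-200885)) = 464084 - (-188795 + 200885) = 464084 - 1*12090 = 464084 - 12090 = 451994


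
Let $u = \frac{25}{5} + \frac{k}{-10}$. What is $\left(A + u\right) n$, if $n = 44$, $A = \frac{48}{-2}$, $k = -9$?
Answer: $- \frac{3982}{5} \approx -796.4$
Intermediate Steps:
$A = -24$ ($A = 48 \left(- \frac{1}{2}\right) = -24$)
$u = \frac{59}{10}$ ($u = \frac{25}{5} - \frac{9}{-10} = 25 \cdot \frac{1}{5} - - \frac{9}{10} = 5 + \frac{9}{10} = \frac{59}{10} \approx 5.9$)
$\left(A + u\right) n = \left(-24 + \frac{59}{10}\right) 44 = \left(- \frac{181}{10}\right) 44 = - \frac{3982}{5}$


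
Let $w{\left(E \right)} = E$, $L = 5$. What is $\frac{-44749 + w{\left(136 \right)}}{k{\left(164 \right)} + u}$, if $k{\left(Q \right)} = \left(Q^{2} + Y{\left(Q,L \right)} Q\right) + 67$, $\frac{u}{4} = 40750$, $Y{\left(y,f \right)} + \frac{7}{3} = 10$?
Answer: $- \frac{133839}{573661} \approx -0.23331$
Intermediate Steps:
$Y{\left(y,f \right)} = \frac{23}{3}$ ($Y{\left(y,f \right)} = - \frac{7}{3} + 10 = \frac{23}{3}$)
$u = 163000$ ($u = 4 \cdot 40750 = 163000$)
$k{\left(Q \right)} = 67 + Q^{2} + \frac{23 Q}{3}$ ($k{\left(Q \right)} = \left(Q^{2} + \frac{23 Q}{3}\right) + 67 = 67 + Q^{2} + \frac{23 Q}{3}$)
$\frac{-44749 + w{\left(136 \right)}}{k{\left(164 \right)} + u} = \frac{-44749 + 136}{\left(67 + 164^{2} + \frac{23}{3} \cdot 164\right) + 163000} = - \frac{44613}{\left(67 + 26896 + \frac{3772}{3}\right) + 163000} = - \frac{44613}{\frac{84661}{3} + 163000} = - \frac{44613}{\frac{573661}{3}} = \left(-44613\right) \frac{3}{573661} = - \frac{133839}{573661}$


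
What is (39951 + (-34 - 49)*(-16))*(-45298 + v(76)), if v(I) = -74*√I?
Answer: -1869856142 - 6109292*√19 ≈ -1.8965e+9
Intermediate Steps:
(39951 + (-34 - 49)*(-16))*(-45298 + v(76)) = (39951 + (-34 - 49)*(-16))*(-45298 - 148*√19) = (39951 - 83*(-16))*(-45298 - 148*√19) = (39951 + 1328)*(-45298 - 148*√19) = 41279*(-45298 - 148*√19) = -1869856142 - 6109292*√19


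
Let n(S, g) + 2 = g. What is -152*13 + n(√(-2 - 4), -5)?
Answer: -1983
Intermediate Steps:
n(S, g) = -2 + g
-152*13 + n(√(-2 - 4), -5) = -152*13 + (-2 - 5) = -1976 - 7 = -1983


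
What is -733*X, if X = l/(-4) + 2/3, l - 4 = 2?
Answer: 3665/6 ≈ 610.83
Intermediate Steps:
l = 6 (l = 4 + 2 = 6)
X = -⅚ (X = 6/(-4) + 2/3 = 6*(-¼) + 2*(⅓) = -3/2 + ⅔ = -⅚ ≈ -0.83333)
-733*X = -733*(-⅚) = 3665/6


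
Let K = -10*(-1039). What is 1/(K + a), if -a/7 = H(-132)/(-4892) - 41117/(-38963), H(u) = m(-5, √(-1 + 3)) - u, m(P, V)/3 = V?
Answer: 62869642546366934864/652763043911629148628693 - 25993171348018*√2/652763043911629148628693 ≈ 9.6313e-5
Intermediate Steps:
m(P, V) = 3*V
K = 10390
H(u) = -u + 3*√2 (H(u) = 3*√(-1 + 3) - u = 3*√2 - u = -u + 3*√2)
a = -343002184/47651749 + 21*√2/4892 (a = -7*((-1*(-132) + 3*√2)/(-4892) - 41117/(-38963)) = -7*((132 + 3*√2)*(-1/4892) - 41117*(-1/38963)) = -7*((-33/1223 - 3*√2/4892) + 41117/38963) = -7*(49000312/47651749 - 3*√2/4892) = -343002184/47651749 + 21*√2/4892 ≈ -7.1920)
1/(K + a) = 1/(10390 + (-343002184/47651749 + 21*√2/4892)) = 1/(494758669926/47651749 + 21*√2/4892)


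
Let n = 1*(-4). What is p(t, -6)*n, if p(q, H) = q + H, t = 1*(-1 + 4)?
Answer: 12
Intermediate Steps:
t = 3 (t = 1*3 = 3)
p(q, H) = H + q
n = -4
p(t, -6)*n = (-6 + 3)*(-4) = -3*(-4) = 12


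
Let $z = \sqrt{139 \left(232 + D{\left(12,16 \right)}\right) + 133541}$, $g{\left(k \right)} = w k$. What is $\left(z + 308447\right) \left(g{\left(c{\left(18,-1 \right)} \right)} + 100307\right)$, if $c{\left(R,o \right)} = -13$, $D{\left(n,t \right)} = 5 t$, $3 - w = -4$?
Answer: $30911324552 + 100216 \sqrt{176909} \approx 3.0953 \cdot 10^{10}$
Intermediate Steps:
$w = 7$ ($w = 3 - -4 = 3 + 4 = 7$)
$g{\left(k \right)} = 7 k$
$z = \sqrt{176909}$ ($z = \sqrt{139 \left(232 + 5 \cdot 16\right) + 133541} = \sqrt{139 \left(232 + 80\right) + 133541} = \sqrt{139 \cdot 312 + 133541} = \sqrt{43368 + 133541} = \sqrt{176909} \approx 420.61$)
$\left(z + 308447\right) \left(g{\left(c{\left(18,-1 \right)} \right)} + 100307\right) = \left(\sqrt{176909} + 308447\right) \left(7 \left(-13\right) + 100307\right) = \left(308447 + \sqrt{176909}\right) \left(-91 + 100307\right) = \left(308447 + \sqrt{176909}\right) 100216 = 30911324552 + 100216 \sqrt{176909}$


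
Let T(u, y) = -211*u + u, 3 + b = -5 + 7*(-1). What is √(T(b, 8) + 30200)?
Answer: 5*√1334 ≈ 182.62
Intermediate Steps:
b = -15 (b = -3 + (-5 + 7*(-1)) = -3 + (-5 - 7) = -3 - 12 = -15)
T(u, y) = -210*u
√(T(b, 8) + 30200) = √(-210*(-15) + 30200) = √(3150 + 30200) = √33350 = 5*√1334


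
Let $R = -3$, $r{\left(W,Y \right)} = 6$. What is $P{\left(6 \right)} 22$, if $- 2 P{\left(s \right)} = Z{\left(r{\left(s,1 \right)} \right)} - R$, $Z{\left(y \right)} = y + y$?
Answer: $-165$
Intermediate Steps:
$Z{\left(y \right)} = 2 y$
$P{\left(s \right)} = - \frac{15}{2}$ ($P{\left(s \right)} = - \frac{2 \cdot 6 - -3}{2} = - \frac{12 + 3}{2} = \left(- \frac{1}{2}\right) 15 = - \frac{15}{2}$)
$P{\left(6 \right)} 22 = \left(- \frac{15}{2}\right) 22 = -165$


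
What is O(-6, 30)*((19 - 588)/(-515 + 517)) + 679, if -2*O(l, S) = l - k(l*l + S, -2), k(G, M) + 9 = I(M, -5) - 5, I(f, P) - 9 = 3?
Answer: 110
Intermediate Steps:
I(f, P) = 12 (I(f, P) = 9 + 3 = 12)
k(G, M) = -2 (k(G, M) = -9 + (12 - 5) = -9 + 7 = -2)
O(l, S) = -1 - l/2 (O(l, S) = -(l - 1*(-2))/2 = -(l + 2)/2 = -(2 + l)/2 = -1 - l/2)
O(-6, 30)*((19 - 588)/(-515 + 517)) + 679 = (-1 - ½*(-6))*((19 - 588)/(-515 + 517)) + 679 = (-1 + 3)*(-569/2) + 679 = 2*(-569*½) + 679 = 2*(-569/2) + 679 = -569 + 679 = 110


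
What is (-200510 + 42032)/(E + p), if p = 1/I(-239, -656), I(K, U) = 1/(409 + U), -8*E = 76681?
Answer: 422608/26219 ≈ 16.118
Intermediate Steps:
E = -76681/8 (E = -1/8*76681 = -76681/8 ≈ -9585.1)
p = -247 (p = 1/(1/(409 - 656)) = 1/(1/(-247)) = 1/(-1/247) = -247)
(-200510 + 42032)/(E + p) = (-200510 + 42032)/(-76681/8 - 247) = -158478/(-78657/8) = -158478*(-8/78657) = 422608/26219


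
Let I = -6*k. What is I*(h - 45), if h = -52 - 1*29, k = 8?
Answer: 6048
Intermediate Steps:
I = -48 (I = -6*8 = -48)
h = -81 (h = -52 - 29 = -81)
I*(h - 45) = -48*(-81 - 45) = -48*(-126) = 6048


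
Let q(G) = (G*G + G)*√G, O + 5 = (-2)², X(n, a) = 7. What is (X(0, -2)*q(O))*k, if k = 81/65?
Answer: 0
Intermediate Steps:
O = -1 (O = -5 + (-2)² = -5 + 4 = -1)
q(G) = √G*(G + G²) (q(G) = (G² + G)*√G = (G + G²)*√G = √G*(G + G²))
k = 81/65 (k = 81*(1/65) = 81/65 ≈ 1.2462)
(X(0, -2)*q(O))*k = (7*((-1)^(3/2)*(1 - 1)))*(81/65) = (7*(-I*0))*(81/65) = (7*0)*(81/65) = 0*(81/65) = 0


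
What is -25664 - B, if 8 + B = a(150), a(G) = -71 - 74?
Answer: -25511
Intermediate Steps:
a(G) = -145
B = -153 (B = -8 - 145 = -153)
-25664 - B = -25664 - 1*(-153) = -25664 + 153 = -25511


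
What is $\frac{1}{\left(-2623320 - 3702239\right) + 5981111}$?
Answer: $- \frac{1}{344448} \approx -2.9032 \cdot 10^{-6}$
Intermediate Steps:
$\frac{1}{\left(-2623320 - 3702239\right) + 5981111} = \frac{1}{-6325559 + 5981111} = \frac{1}{-344448} = - \frac{1}{344448}$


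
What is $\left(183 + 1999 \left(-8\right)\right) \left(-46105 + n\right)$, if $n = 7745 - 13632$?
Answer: $821941528$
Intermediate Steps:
$n = -5887$ ($n = 7745 - 13632 = -5887$)
$\left(183 + 1999 \left(-8\right)\right) \left(-46105 + n\right) = \left(183 + 1999 \left(-8\right)\right) \left(-46105 - 5887\right) = \left(183 - 15992\right) \left(-51992\right) = \left(-15809\right) \left(-51992\right) = 821941528$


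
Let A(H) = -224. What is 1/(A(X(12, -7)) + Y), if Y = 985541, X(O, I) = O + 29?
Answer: 1/985317 ≈ 1.0149e-6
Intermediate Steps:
X(O, I) = 29 + O
1/(A(X(12, -7)) + Y) = 1/(-224 + 985541) = 1/985317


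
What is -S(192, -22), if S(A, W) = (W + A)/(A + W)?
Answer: -1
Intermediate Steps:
S(A, W) = 1 (S(A, W) = (A + W)/(A + W) = 1)
-S(192, -22) = -1*1 = -1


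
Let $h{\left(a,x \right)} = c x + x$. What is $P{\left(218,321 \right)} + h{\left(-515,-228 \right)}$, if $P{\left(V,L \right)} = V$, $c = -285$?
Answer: $64970$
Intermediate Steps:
$h{\left(a,x \right)} = - 284 x$ ($h{\left(a,x \right)} = - 285 x + x = - 284 x$)
$P{\left(218,321 \right)} + h{\left(-515,-228 \right)} = 218 - -64752 = 218 + 64752 = 64970$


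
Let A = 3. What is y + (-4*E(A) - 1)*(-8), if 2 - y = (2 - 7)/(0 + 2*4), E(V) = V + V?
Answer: 1621/8 ≈ 202.63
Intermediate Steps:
E(V) = 2*V
y = 21/8 (y = 2 - (2 - 7)/(0 + 2*4) = 2 - (-5)/(0 + 8) = 2 - (-5)/8 = 2 - 1*(-5/8) = 2 + 5/8 = 21/8 ≈ 2.6250)
y + (-4*E(A) - 1)*(-8) = 21/8 + (-8*3 - 1)*(-8) = 21/8 + (-4*6 - 1)*(-8) = 21/8 + (-24 - 1)*(-8) = 21/8 - 25*(-8) = 21/8 + 200 = 1621/8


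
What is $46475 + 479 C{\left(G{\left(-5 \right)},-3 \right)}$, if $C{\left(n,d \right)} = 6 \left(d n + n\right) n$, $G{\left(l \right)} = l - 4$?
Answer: $-419113$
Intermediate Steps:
$G{\left(l \right)} = -4 + l$ ($G{\left(l \right)} = l - 4 = -4 + l$)
$C{\left(n,d \right)} = n \left(6 n + 6 d n\right)$ ($C{\left(n,d \right)} = 6 \left(n + d n\right) n = \left(6 n + 6 d n\right) n = n \left(6 n + 6 d n\right)$)
$46475 + 479 C{\left(G{\left(-5 \right)},-3 \right)} = 46475 + 479 \cdot 6 \left(-4 - 5\right)^{2} \left(1 - 3\right) = 46475 + 479 \cdot 6 \left(-9\right)^{2} \left(-2\right) = 46475 + 479 \cdot 6 \cdot 81 \left(-2\right) = 46475 + 479 \left(-972\right) = 46475 - 465588 = -419113$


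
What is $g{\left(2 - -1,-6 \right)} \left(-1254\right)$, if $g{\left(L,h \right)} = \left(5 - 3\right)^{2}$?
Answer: $-5016$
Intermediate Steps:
$g{\left(L,h \right)} = 4$ ($g{\left(L,h \right)} = 2^{2} = 4$)
$g{\left(2 - -1,-6 \right)} \left(-1254\right) = 4 \left(-1254\right) = -5016$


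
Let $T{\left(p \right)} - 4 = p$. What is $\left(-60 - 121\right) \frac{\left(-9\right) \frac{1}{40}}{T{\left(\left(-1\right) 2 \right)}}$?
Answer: $\frac{1629}{80} \approx 20.362$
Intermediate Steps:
$T{\left(p \right)} = 4 + p$
$\left(-60 - 121\right) \frac{\left(-9\right) \frac{1}{40}}{T{\left(\left(-1\right) 2 \right)}} = \left(-60 - 121\right) \frac{\left(-9\right) \frac{1}{40}}{4 - 2} = - 181 \frac{\left(-9\right) \frac{1}{40}}{4 - 2} = - 181 \left(- \frac{9}{40 \cdot 2}\right) = - 181 \left(\left(- \frac{9}{40}\right) \frac{1}{2}\right) = \left(-181\right) \left(- \frac{9}{80}\right) = \frac{1629}{80}$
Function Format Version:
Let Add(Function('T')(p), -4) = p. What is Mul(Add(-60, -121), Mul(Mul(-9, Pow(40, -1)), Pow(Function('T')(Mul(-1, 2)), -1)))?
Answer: Rational(1629, 80) ≈ 20.362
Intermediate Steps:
Function('T')(p) = Add(4, p)
Mul(Add(-60, -121), Mul(Mul(-9, Pow(40, -1)), Pow(Function('T')(Mul(-1, 2)), -1))) = Mul(Add(-60, -121), Mul(Mul(-9, Pow(40, -1)), Pow(Add(4, Mul(-1, 2)), -1))) = Mul(-181, Mul(Mul(-9, Rational(1, 40)), Pow(Add(4, -2), -1))) = Mul(-181, Mul(Rational(-9, 40), Pow(2, -1))) = Mul(-181, Mul(Rational(-9, 40), Rational(1, 2))) = Mul(-181, Rational(-9, 80)) = Rational(1629, 80)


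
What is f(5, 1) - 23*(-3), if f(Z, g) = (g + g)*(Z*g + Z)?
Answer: 89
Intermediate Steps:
f(Z, g) = 2*g*(Z + Z*g) (f(Z, g) = (2*g)*(Z + Z*g) = 2*g*(Z + Z*g))
f(5, 1) - 23*(-3) = 2*5*1*(1 + 1) - 23*(-3) = 2*5*1*2 + 69 = 20 + 69 = 89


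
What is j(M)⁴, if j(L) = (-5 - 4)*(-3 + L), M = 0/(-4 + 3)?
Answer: 531441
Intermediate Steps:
M = 0 (M = 0/(-1) = 0*(-1) = 0)
j(L) = 27 - 9*L (j(L) = -9*(-3 + L) = 27 - 9*L)
j(M)⁴ = (27 - 9*0)⁴ = (27 + 0)⁴ = 27⁴ = 531441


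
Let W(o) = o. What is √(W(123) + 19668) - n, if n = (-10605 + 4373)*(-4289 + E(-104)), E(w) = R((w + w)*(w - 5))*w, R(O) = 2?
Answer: -28025304 + 3*√2199 ≈ -2.8025e+7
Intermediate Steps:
E(w) = 2*w
n = 28025304 (n = (-10605 + 4373)*(-4289 + 2*(-104)) = -6232*(-4289 - 208) = -6232*(-4497) = 28025304)
√(W(123) + 19668) - n = √(123 + 19668) - 1*28025304 = √19791 - 28025304 = 3*√2199 - 28025304 = -28025304 + 3*√2199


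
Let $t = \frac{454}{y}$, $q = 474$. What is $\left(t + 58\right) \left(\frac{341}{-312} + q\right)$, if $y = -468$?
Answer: $\frac{1969014715}{73008} \approx 26970.0$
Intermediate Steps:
$t = - \frac{227}{234}$ ($t = \frac{454}{-468} = 454 \left(- \frac{1}{468}\right) = - \frac{227}{234} \approx -0.97009$)
$\left(t + 58\right) \left(\frac{341}{-312} + q\right) = \left(- \frac{227}{234} + 58\right) \left(\frac{341}{-312} + 474\right) = \frac{13345 \left(341 \left(- \frac{1}{312}\right) + 474\right)}{234} = \frac{13345 \left(- \frac{341}{312} + 474\right)}{234} = \frac{13345}{234} \cdot \frac{147547}{312} = \frac{1969014715}{73008}$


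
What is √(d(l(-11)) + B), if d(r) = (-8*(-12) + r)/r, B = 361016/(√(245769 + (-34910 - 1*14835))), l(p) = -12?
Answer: √(-4202779063 + 2211493762*√49006)/24503 ≈ 28.432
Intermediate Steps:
B = 90254*√49006/24503 (B = 361016/(√(245769 + (-34910 - 14835))) = 361016/(√(245769 - 49745)) = 361016/(√196024) = 361016/((2*√49006)) = 361016*(√49006/98012) = 90254*√49006/24503 ≈ 815.40)
d(r) = (96 + r)/r
√(d(l(-11)) + B) = √((96 - 12)/(-12) + 90254*√49006/24503) = √(-1/12*84 + 90254*√49006/24503) = √(-7 + 90254*√49006/24503)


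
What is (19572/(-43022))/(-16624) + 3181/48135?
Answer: 81285216821/1229501522760 ≈ 0.066112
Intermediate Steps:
(19572/(-43022))/(-16624) + 3181/48135 = (19572*(-1/43022))*(-1/16624) + 3181*(1/48135) = -1398/3073*(-1/16624) + 3181/48135 = 699/25542776 + 3181/48135 = 81285216821/1229501522760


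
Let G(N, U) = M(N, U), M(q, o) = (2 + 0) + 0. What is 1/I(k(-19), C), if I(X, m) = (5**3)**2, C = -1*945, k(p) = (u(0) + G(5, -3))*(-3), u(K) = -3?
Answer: 1/15625 ≈ 6.4000e-5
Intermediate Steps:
M(q, o) = 2 (M(q, o) = 2 + 0 = 2)
G(N, U) = 2
k(p) = 3 (k(p) = (-3 + 2)*(-3) = -1*(-3) = 3)
C = -945
I(X, m) = 15625 (I(X, m) = 125**2 = 15625)
1/I(k(-19), C) = 1/15625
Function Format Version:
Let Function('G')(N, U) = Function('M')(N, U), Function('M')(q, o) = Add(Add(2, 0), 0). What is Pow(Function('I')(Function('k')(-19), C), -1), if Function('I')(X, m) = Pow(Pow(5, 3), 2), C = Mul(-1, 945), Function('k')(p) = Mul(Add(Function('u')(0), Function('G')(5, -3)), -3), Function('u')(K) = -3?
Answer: Rational(1, 15625) ≈ 6.4000e-5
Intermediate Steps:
Function('M')(q, o) = 2 (Function('M')(q, o) = Add(2, 0) = 2)
Function('G')(N, U) = 2
Function('k')(p) = 3 (Function('k')(p) = Mul(Add(-3, 2), -3) = Mul(-1, -3) = 3)
C = -945
Function('I')(X, m) = 15625 (Function('I')(X, m) = Pow(125, 2) = 15625)
Pow(Function('I')(Function('k')(-19), C), -1) = Pow(15625, -1) = Rational(1, 15625)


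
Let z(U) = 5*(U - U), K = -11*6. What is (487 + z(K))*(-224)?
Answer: -109088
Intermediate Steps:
K = -66
z(U) = 0 (z(U) = 5*0 = 0)
(487 + z(K))*(-224) = (487 + 0)*(-224) = 487*(-224) = -109088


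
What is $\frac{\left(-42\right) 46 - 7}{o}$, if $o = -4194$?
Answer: $\frac{1939}{4194} \approx 0.46233$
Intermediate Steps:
$\frac{\left(-42\right) 46 - 7}{o} = \frac{\left(-42\right) 46 - 7}{-4194} = \left(-1932 - 7\right) \left(- \frac{1}{4194}\right) = \left(-1939\right) \left(- \frac{1}{4194}\right) = \frac{1939}{4194}$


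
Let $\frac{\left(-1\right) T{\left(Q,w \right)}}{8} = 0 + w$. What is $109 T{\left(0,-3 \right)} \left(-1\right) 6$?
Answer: $-15696$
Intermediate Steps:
$T{\left(Q,w \right)} = - 8 w$ ($T{\left(Q,w \right)} = - 8 \left(0 + w\right) = - 8 w$)
$109 T{\left(0,-3 \right)} \left(-1\right) 6 = 109 \left(-8\right) \left(-3\right) \left(-1\right) 6 = 109 \cdot 24 \left(-1\right) 6 = 109 \left(\left(-24\right) 6\right) = 109 \left(-144\right) = -15696$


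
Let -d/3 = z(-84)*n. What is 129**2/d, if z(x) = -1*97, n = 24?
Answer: 1849/776 ≈ 2.3827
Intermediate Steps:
z(x) = -97
d = 6984 (d = -(-291)*24 = -3*(-2328) = 6984)
129**2/d = 129**2/6984 = 16641*(1/6984) = 1849/776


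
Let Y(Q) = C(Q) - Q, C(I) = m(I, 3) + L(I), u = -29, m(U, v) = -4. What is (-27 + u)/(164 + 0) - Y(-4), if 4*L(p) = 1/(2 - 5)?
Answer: -127/492 ≈ -0.25813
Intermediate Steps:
L(p) = -1/12 (L(p) = 1/(4*(2 - 5)) = (¼)/(-3) = (¼)*(-⅓) = -1/12)
C(I) = -49/12 (C(I) = -4 - 1/12 = -49/12)
Y(Q) = -49/12 - Q
(-27 + u)/(164 + 0) - Y(-4) = (-27 - 29)/(164 + 0) - (-49/12 - 1*(-4)) = -56/164 - (-49/12 + 4) = -56*1/164 - 1*(-1/12) = -14/41 + 1/12 = -127/492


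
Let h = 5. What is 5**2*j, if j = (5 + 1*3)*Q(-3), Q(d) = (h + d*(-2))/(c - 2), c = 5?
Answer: 2200/3 ≈ 733.33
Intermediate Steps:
Q(d) = 5/3 - 2*d/3 (Q(d) = (5 + d*(-2))/(5 - 2) = (5 - 2*d)/3 = (5 - 2*d)*(1/3) = 5/3 - 2*d/3)
j = 88/3 (j = (5 + 1*3)*(5/3 - 2/3*(-3)) = (5 + 3)*(5/3 + 2) = 8*(11/3) = 88/3 ≈ 29.333)
5**2*j = 5**2*(88/3) = 25*(88/3) = 2200/3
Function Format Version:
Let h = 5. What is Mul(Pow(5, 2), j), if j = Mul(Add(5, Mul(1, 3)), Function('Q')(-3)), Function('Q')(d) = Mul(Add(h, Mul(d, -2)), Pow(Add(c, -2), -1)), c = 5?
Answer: Rational(2200, 3) ≈ 733.33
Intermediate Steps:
Function('Q')(d) = Add(Rational(5, 3), Mul(Rational(-2, 3), d)) (Function('Q')(d) = Mul(Add(5, Mul(d, -2)), Pow(Add(5, -2), -1)) = Mul(Add(5, Mul(-2, d)), Pow(3, -1)) = Mul(Add(5, Mul(-2, d)), Rational(1, 3)) = Add(Rational(5, 3), Mul(Rational(-2, 3), d)))
j = Rational(88, 3) (j = Mul(Add(5, Mul(1, 3)), Add(Rational(5, 3), Mul(Rational(-2, 3), -3))) = Mul(Add(5, 3), Add(Rational(5, 3), 2)) = Mul(8, Rational(11, 3)) = Rational(88, 3) ≈ 29.333)
Mul(Pow(5, 2), j) = Mul(Pow(5, 2), Rational(88, 3)) = Mul(25, Rational(88, 3)) = Rational(2200, 3)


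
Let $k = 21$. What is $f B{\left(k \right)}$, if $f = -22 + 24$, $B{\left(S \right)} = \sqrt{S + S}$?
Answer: $2 \sqrt{42} \approx 12.961$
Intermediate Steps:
$B{\left(S \right)} = \sqrt{2} \sqrt{S}$ ($B{\left(S \right)} = \sqrt{2 S} = \sqrt{2} \sqrt{S}$)
$f = 2$
$f B{\left(k \right)} = 2 \sqrt{2} \sqrt{21} = 2 \sqrt{42}$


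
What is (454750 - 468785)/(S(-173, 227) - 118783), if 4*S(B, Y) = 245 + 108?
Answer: 56140/474779 ≈ 0.11824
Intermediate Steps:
S(B, Y) = 353/4 (S(B, Y) = (245 + 108)/4 = (¼)*353 = 353/4)
(454750 - 468785)/(S(-173, 227) - 118783) = (454750 - 468785)/(353/4 - 118783) = -14035/(-474779/4) = -14035*(-4/474779) = 56140/474779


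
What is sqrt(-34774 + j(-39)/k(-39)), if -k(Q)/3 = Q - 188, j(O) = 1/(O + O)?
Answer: I*sqrt(10901733715366)/17706 ≈ 186.48*I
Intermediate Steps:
j(O) = 1/(2*O)
k(Q) = 564 - 3*Q (k(Q) = -3*(Q - 188) = -3*(-188 + Q) = 564 - 3*Q)
sqrt(-34774 + j(-39)/k(-39)) = sqrt(-34774 + ((1/2)/(-39))/(564 - 3*(-39))) = sqrt(-34774 + ((1/2)*(-1/39))/(564 + 117)) = sqrt(-34774 - 1/78/681) = sqrt(-34774 - 1/78*1/681) = sqrt(-34774 - 1/53118) = sqrt(-1847125333/53118) = I*sqrt(10901733715366)/17706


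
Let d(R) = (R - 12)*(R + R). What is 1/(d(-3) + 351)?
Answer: 1/441 ≈ 0.0022676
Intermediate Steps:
d(R) = 2*R*(-12 + R) (d(R) = (-12 + R)*(2*R) = 2*R*(-12 + R))
1/(d(-3) + 351) = 1/(2*(-3)*(-12 - 3) + 351) = 1/(2*(-3)*(-15) + 351) = 1/(90 + 351) = 1/441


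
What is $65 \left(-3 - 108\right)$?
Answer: $-7215$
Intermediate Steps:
$65 \left(-3 - 108\right) = 65 \left(-111\right) = -7215$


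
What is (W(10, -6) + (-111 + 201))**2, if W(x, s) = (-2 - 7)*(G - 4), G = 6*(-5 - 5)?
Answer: 443556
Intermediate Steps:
G = -60 (G = 6*(-10) = -60)
W(x, s) = 576 (W(x, s) = (-2 - 7)*(-60 - 4) = -9*(-64) = 576)
(W(10, -6) + (-111 + 201))**2 = (576 + (-111 + 201))**2 = (576 + 90)**2 = 666**2 = 443556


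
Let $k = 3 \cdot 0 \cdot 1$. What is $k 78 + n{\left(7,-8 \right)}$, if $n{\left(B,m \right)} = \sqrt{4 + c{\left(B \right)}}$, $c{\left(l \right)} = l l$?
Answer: $\sqrt{53} \approx 7.2801$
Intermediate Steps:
$c{\left(l \right)} = l^{2}$
$n{\left(B,m \right)} = \sqrt{4 + B^{2}}$
$k = 0$ ($k = 0 \cdot 1 = 0$)
$k 78 + n{\left(7,-8 \right)} = 0 \cdot 78 + \sqrt{4 + 7^{2}} = 0 + \sqrt{4 + 49} = 0 + \sqrt{53} = \sqrt{53}$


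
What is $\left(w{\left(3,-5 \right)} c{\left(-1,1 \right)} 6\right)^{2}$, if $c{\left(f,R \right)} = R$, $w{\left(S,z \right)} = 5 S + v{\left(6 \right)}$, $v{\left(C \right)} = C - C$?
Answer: $8100$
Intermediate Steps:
$v{\left(C \right)} = 0$
$w{\left(S,z \right)} = 5 S$ ($w{\left(S,z \right)} = 5 S + 0 = 5 S$)
$\left(w{\left(3,-5 \right)} c{\left(-1,1 \right)} 6\right)^{2} = \left(5 \cdot 3 \cdot 1 \cdot 6\right)^{2} = \left(15 \cdot 1 \cdot 6\right)^{2} = \left(15 \cdot 6\right)^{2} = 90^{2} = 8100$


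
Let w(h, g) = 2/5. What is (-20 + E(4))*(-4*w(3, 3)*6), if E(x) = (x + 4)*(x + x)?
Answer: -2112/5 ≈ -422.40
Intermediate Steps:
w(h, g) = ⅖ (w(h, g) = 2*(⅕) = ⅖)
E(x) = 2*x*(4 + x) (E(x) = (4 + x)*(2*x) = 2*x*(4 + x))
(-20 + E(4))*(-4*w(3, 3)*6) = (-20 + 2*4*(4 + 4))*(-4*⅖*6) = (-20 + 2*4*8)*(-8/5*6) = (-20 + 64)*(-48/5) = 44*(-48/5) = -2112/5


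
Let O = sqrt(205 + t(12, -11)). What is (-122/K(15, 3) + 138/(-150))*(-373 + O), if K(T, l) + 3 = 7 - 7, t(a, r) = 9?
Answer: -1111913/75 + 2981*sqrt(214)/75 ≈ -14244.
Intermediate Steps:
K(T, l) = -3 (K(T, l) = -3 + (7 - 7) = -3 + 0 = -3)
O = sqrt(214) (O = sqrt(205 + 9) = sqrt(214) ≈ 14.629)
(-122/K(15, 3) + 138/(-150))*(-373 + O) = (-122/(-3) + 138/(-150))*(-373 + sqrt(214)) = (-122*(-1/3) + 138*(-1/150))*(-373 + sqrt(214)) = (122/3 - 23/25)*(-373 + sqrt(214)) = 2981*(-373 + sqrt(214))/75 = -1111913/75 + 2981*sqrt(214)/75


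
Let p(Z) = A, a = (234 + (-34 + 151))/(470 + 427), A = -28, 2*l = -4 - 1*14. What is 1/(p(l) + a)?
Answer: -23/635 ≈ -0.036220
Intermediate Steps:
l = -9 (l = (-4 - 1*14)/2 = (-4 - 14)/2 = (½)*(-18) = -9)
a = 9/23 (a = (234 + 117)/897 = 351*(1/897) = 9/23 ≈ 0.39130)
p(Z) = -28
1/(p(l) + a) = 1/(-28 + 9/23) = 1/(-635/23) = -23/635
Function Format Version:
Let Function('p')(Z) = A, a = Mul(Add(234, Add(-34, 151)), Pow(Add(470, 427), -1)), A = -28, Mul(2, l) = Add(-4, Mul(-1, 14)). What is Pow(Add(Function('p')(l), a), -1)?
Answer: Rational(-23, 635) ≈ -0.036220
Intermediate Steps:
l = -9 (l = Mul(Rational(1, 2), Add(-4, Mul(-1, 14))) = Mul(Rational(1, 2), Add(-4, -14)) = Mul(Rational(1, 2), -18) = -9)
a = Rational(9, 23) (a = Mul(Add(234, 117), Pow(897, -1)) = Mul(351, Rational(1, 897)) = Rational(9, 23) ≈ 0.39130)
Function('p')(Z) = -28
Pow(Add(Function('p')(l), a), -1) = Pow(Add(-28, Rational(9, 23)), -1) = Pow(Rational(-635, 23), -1) = Rational(-23, 635)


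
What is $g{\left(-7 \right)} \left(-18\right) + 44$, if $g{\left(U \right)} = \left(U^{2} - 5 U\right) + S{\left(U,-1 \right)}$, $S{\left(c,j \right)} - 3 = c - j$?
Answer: $-1414$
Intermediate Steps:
$S{\left(c,j \right)} = 3 + c - j$ ($S{\left(c,j \right)} = 3 + \left(c - j\right) = 3 + c - j$)
$g{\left(U \right)} = 4 + U^{2} - 4 U$ ($g{\left(U \right)} = \left(U^{2} - 5 U\right) + \left(3 + U - -1\right) = \left(U^{2} - 5 U\right) + \left(3 + U + 1\right) = \left(U^{2} - 5 U\right) + \left(4 + U\right) = 4 + U^{2} - 4 U$)
$g{\left(-7 \right)} \left(-18\right) + 44 = \left(4 + \left(-7\right)^{2} - -28\right) \left(-18\right) + 44 = \left(4 + 49 + 28\right) \left(-18\right) + 44 = 81 \left(-18\right) + 44 = -1458 + 44 = -1414$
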